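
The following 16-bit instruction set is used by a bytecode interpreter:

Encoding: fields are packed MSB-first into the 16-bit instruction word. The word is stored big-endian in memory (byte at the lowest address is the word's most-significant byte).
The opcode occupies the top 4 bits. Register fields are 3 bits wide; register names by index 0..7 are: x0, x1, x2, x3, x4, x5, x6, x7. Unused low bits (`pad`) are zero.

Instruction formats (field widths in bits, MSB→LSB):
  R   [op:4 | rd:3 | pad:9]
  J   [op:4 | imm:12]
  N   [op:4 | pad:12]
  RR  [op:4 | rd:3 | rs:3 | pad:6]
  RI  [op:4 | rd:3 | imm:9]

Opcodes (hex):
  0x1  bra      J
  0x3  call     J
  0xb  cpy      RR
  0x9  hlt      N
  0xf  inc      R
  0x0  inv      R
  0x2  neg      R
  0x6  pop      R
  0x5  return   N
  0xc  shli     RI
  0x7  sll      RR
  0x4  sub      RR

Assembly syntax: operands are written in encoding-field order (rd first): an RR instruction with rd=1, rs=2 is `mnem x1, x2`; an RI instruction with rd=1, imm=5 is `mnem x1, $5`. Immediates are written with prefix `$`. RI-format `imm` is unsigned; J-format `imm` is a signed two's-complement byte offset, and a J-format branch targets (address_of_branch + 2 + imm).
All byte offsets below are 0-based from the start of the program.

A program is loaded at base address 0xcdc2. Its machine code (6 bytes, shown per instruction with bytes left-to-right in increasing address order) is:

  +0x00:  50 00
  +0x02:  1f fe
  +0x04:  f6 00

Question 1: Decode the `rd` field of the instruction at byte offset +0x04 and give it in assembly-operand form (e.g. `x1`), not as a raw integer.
x3

@+04  big-endian(f6 00) = 0xf600
  opcode bits[15:12]=0xf: inc/R
  rd: (w>>9)&0x7=0x3 → x3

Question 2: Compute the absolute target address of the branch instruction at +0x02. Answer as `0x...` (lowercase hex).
0xcdc4

@+02  big-endian(1f fe) = 0x1ffe
  opcode bits[15:12]=0x1: bra/J
  imm: (w>>0)&0xfff=0xffe (s12→-2) → $-2
  target = base 0xcdc2 + off 0x02 + 2 + imm -2 = 0xcdc4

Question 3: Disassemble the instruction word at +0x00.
return

@+00  big-endian(50 00) = 0x5000
  top 4b → 0x5 → return [N]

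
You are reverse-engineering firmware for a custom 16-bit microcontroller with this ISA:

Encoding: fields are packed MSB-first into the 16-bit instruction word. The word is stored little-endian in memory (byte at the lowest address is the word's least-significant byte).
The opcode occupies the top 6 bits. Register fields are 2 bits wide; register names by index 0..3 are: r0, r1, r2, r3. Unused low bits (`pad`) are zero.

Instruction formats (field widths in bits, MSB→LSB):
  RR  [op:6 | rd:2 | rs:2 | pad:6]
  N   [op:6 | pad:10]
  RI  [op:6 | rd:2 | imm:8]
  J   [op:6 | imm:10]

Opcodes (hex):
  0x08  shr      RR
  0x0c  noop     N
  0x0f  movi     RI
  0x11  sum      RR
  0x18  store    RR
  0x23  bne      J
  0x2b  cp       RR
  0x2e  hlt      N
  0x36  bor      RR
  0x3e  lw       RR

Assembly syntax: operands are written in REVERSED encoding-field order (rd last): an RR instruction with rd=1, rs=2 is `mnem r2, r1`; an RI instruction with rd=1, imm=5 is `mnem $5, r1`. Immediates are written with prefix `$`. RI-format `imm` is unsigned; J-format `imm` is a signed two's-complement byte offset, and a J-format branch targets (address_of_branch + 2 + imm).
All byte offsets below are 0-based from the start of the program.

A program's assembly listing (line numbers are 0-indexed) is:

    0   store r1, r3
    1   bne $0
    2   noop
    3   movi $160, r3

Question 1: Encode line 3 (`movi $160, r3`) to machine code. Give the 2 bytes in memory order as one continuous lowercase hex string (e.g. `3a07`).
a03f

L3: movi op=0xf:6|rd=3:2|imm=160:8 ⇒ 0x3fa0 ⇒ little a0 3f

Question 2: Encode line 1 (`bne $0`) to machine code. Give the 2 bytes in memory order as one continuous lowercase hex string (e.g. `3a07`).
L1: bne op=0x23:6|imm=0:10 ⇒ 0x8c00 ⇒ little 00 8c

008c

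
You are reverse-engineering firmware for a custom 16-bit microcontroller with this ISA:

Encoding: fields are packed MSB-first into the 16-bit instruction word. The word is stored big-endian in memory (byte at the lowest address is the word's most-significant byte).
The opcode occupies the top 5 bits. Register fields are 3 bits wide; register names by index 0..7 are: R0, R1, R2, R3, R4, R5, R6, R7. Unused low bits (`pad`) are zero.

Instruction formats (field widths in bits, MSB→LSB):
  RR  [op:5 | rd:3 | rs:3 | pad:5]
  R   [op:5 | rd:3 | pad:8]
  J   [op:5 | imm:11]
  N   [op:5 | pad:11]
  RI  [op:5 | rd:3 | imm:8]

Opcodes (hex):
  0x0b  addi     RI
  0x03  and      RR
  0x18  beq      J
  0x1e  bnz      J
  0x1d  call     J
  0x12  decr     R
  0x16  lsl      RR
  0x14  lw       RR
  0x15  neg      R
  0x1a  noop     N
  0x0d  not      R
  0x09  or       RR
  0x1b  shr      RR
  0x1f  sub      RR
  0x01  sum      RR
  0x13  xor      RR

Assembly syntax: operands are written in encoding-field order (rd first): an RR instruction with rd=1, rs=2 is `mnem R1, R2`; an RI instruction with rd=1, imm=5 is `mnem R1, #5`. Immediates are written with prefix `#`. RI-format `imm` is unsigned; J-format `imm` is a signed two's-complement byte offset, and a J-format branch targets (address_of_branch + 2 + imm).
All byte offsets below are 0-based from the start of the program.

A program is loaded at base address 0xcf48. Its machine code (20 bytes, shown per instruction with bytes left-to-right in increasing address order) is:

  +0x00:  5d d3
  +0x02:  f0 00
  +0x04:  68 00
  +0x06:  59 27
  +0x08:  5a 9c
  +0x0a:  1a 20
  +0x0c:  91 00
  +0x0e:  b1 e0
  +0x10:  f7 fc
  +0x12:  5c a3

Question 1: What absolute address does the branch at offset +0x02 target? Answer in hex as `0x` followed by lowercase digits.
[02] f0 00 → 0xf000
  op=0xf000>>11=0x1e ⇒ bnz (J)
  imm: (w>>0)&0x7ff=0x0 → #0
  target = base 0xcf48 + off 0x02 + 2 + imm 0 = 0xcf4c

0xcf4c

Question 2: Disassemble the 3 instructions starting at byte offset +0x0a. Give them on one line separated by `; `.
+0x0a: 1a 20 ⇒ word 0x1a20 (big)
  op=0x1a20>>11=0x3 ⇒ and (RR)
  rd: (w>>8)&0x7=0x2 → R2
  rs: (w>>5)&0x7=0x1 → R1
+0x0c: 91 00 ⇒ word 0x9100 (big)
  op=0x9100>>11=0x12 ⇒ decr (R)
  rd: (w>>8)&0x7=0x1 → R1
+0x0e: b1 e0 ⇒ word 0xb1e0 (big)
  op=0xb1e0>>11=0x16 ⇒ lsl (RR)
  rd: (w>>8)&0x7=0x1 → R1
  rs: (w>>5)&0x7=0x7 → R7

and R2, R1; decr R1; lsl R1, R7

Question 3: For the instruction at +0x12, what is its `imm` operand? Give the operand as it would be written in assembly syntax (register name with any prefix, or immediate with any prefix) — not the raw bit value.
#163

@+12  big-endian(5c a3) = 0x5ca3
  op=0x5ca3>>11=0xb ⇒ addi (RI)
  [10:8] rd=4 = R4
  [7:0] imm=163 = #163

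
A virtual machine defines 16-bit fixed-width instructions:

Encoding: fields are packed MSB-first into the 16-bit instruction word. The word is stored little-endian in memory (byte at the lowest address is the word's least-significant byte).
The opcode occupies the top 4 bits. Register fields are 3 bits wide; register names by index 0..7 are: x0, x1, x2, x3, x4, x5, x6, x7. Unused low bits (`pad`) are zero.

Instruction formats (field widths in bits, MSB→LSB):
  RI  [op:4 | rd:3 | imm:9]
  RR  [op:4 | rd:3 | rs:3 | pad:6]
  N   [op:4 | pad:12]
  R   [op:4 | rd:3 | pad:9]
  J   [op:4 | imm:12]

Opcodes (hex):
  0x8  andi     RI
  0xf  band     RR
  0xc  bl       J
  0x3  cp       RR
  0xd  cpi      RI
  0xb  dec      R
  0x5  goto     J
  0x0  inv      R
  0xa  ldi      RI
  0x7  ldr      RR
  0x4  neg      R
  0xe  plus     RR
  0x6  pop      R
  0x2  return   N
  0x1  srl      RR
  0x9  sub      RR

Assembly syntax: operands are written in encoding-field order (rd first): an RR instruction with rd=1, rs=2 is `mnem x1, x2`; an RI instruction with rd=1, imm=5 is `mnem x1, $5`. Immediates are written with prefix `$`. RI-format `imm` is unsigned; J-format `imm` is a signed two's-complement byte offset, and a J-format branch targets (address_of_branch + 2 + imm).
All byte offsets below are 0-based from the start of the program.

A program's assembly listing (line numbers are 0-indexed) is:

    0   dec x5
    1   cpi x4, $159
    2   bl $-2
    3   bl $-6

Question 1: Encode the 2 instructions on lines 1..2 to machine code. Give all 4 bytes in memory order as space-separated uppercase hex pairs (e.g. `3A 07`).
line 1 (cpi): pack op=0xd:4|rd=4:3|imm=159:9 = 0xd89f; little→ 9f d8
line 2 (bl): pack op=0xc:4|imm=-2:12 = 0xcffe; little→ fe cf

9F D8 FE CF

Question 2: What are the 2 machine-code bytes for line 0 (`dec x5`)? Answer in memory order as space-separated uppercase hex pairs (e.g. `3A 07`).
0. dec fields op=0xb:4|rd=5:3|pad=0:9 → word ba00h → 00 ba

00 BA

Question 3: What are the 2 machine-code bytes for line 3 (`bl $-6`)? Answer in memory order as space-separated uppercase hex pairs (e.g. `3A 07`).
line 3 (bl): pack op=0xc:4|imm=-6:12 = 0xcffa; little→ fa cf

FA CF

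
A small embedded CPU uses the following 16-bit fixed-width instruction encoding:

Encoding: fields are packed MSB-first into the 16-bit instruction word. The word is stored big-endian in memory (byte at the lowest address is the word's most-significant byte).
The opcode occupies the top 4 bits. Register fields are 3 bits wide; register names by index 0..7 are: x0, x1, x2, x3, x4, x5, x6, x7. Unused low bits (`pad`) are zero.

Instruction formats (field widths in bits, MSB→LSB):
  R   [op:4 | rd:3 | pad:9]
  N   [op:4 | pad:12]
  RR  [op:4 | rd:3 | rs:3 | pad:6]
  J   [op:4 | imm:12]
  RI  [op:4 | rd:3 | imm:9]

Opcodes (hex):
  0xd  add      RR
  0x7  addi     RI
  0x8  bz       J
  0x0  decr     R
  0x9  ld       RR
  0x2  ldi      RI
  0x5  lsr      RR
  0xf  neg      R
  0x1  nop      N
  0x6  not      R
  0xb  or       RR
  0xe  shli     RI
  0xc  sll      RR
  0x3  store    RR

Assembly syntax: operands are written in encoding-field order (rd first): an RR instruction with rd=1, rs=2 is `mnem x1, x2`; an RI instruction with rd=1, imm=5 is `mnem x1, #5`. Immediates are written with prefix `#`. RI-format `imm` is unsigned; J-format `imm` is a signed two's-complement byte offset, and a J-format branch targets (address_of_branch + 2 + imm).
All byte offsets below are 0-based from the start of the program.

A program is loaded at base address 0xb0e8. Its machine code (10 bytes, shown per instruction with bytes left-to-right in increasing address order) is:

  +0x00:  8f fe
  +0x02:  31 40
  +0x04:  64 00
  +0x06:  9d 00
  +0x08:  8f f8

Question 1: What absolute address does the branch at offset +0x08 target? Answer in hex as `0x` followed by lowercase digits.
0xb0ea

[08] 8f f8 → 0x8ff8
  op=0x8ff8>>12=0x8 ⇒ bz (J)
  [11:0] imm=4088 (s12→-8) = #-8
  target = base 0xb0e8 + off 0x08 + 2 + imm -8 = 0xb0ea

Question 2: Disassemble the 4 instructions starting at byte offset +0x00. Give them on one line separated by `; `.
+0x00: 8f fe ⇒ word 0x8ffe (big)
  op=0x8ffe>>12=0x8 ⇒ bz (J)
  [11:0] imm=4094 (s12→-2) = #-2
+0x02: 31 40 ⇒ word 0x3140 (big)
  op=0x3140>>12=0x3 ⇒ store (RR)
  [11:9] rd=0 = x0
  [8:6] rs=5 = x5
+0x04: 64 00 ⇒ word 0x6400 (big)
  op=0x6400>>12=0x6 ⇒ not (R)
  [11:9] rd=2 = x2
+0x06: 9d 00 ⇒ word 0x9d00 (big)
  op=0x9d00>>12=0x9 ⇒ ld (RR)
  [11:9] rd=6 = x6
  [8:6] rs=4 = x4

bz #-2; store x0, x5; not x2; ld x6, x4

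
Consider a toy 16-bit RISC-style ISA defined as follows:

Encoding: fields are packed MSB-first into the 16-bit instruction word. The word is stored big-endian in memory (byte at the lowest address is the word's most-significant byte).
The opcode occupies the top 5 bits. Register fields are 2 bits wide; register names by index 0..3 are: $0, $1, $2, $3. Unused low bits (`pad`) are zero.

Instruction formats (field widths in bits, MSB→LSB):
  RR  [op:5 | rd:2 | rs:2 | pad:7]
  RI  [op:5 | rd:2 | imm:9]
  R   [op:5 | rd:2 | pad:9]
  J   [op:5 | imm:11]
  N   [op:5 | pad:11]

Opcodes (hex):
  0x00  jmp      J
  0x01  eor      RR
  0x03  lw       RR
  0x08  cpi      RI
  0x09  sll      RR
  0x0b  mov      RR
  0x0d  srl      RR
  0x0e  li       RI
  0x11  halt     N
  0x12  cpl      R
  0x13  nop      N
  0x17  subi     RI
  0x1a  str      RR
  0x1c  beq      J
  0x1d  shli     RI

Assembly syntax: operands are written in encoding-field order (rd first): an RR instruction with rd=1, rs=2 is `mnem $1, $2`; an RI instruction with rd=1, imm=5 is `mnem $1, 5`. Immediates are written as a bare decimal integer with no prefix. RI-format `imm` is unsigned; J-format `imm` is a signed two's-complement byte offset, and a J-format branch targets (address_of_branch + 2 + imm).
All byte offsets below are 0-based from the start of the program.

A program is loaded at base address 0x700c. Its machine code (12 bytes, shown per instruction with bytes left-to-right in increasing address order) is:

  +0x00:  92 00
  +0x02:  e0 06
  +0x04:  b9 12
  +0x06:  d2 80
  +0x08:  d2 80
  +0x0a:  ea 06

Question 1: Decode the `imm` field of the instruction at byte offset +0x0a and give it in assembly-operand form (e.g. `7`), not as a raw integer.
[0a] ea 06 → 0xea06
  op=0xea06>>11=0x1d ⇒ shli (RI)
  [10:9] rd=1 = $1
  [8:0] imm=6 = 6

6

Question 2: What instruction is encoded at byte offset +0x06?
str $1, $1

+0x06: d2 80 ⇒ word 0xd280 (big)
  op=0xd280>>11=0x1a ⇒ str (RR)
  [10:9] rd=1 = $1
  [8:7] rs=1 = $1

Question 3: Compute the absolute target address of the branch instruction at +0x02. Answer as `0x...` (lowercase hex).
+0x02: e0 06 ⇒ word 0xe006 (big)
  top 5b → 0x1c → beq [J]
  imm: (w>>0)&0x7ff=0x6 → 6
  target = base 0x700c + off 0x02 + 2 + imm 6 = 0x7016

0x7016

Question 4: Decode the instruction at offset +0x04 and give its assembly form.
subi $0, 274

[04] b9 12 → 0xb912
  top 5b → 0x17 → subi [RI]
  rd: (w>>9)&0x3=0x0 → $0
  imm: (w>>0)&0x1ff=0x112 → 274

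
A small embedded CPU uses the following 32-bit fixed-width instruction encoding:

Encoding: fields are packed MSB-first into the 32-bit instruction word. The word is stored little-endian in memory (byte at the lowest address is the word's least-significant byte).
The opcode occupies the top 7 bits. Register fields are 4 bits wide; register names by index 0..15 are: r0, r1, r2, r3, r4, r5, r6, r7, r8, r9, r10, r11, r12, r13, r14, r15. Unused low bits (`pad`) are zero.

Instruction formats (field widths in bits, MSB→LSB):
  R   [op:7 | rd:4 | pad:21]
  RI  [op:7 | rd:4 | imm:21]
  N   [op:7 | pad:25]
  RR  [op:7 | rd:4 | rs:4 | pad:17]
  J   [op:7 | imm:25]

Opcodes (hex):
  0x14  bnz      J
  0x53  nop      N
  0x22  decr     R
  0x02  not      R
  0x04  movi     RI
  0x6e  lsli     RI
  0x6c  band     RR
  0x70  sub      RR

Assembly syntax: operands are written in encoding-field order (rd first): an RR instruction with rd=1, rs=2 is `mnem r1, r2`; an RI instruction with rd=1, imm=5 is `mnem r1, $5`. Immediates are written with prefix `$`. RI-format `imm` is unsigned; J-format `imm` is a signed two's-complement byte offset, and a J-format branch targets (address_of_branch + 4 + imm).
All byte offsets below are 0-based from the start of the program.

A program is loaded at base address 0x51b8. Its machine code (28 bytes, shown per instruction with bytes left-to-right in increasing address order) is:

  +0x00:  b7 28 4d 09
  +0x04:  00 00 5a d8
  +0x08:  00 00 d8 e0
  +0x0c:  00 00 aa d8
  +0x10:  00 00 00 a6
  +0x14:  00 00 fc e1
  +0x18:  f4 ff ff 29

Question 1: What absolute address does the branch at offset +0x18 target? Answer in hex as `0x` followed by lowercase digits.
0x51c8

+0x18: f4 ff ff 29 ⇒ word 0x29fffff4 (little)
  op=0x29fffff4>>25=0x14 ⇒ bnz (J)
  imm@[24:0]=0x1fffff4 (s25→-12) ⇒ $-12
  target = base 0x51b8 + off 0x18 + 4 + imm -12 = 0x51c8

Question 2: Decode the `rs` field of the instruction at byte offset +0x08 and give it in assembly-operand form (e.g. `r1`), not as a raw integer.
@+08  little-endian(00 00 d8 e0) = 0xe0d80000
  top 7b → 0x70 → sub [RR]
  rd@[24:21]=0x6 ⇒ r6
  rs@[20:17]=0xc ⇒ r12

r12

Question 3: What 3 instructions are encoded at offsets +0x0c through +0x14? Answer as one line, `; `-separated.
band r5, r5; nop; sub r15, r14

+0x0c: 00 00 aa d8 ⇒ word 0xd8aa0000 (little)
  op=0xd8aa0000>>25=0x6c ⇒ band (RR)
  rd@[24:21]=0x5 ⇒ r5
  rs@[20:17]=0x5 ⇒ r5
+0x10: 00 00 00 a6 ⇒ word 0xa6000000 (little)
  op=0xa6000000>>25=0x53 ⇒ nop (N)
+0x14: 00 00 fc e1 ⇒ word 0xe1fc0000 (little)
  op=0xe1fc0000>>25=0x70 ⇒ sub (RR)
  rd@[24:21]=0xf ⇒ r15
  rs@[20:17]=0xe ⇒ r14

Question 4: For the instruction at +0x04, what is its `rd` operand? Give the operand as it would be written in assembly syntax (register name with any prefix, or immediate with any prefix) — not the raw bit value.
off 0x04: read 00 00 5a d8 as little → 0xd85a0000
  opcode bits[31:25]=0x6c: band/RR
  rd: (w>>21)&0xf=0x2 → r2
  rs: (w>>17)&0xf=0xd → r13

r2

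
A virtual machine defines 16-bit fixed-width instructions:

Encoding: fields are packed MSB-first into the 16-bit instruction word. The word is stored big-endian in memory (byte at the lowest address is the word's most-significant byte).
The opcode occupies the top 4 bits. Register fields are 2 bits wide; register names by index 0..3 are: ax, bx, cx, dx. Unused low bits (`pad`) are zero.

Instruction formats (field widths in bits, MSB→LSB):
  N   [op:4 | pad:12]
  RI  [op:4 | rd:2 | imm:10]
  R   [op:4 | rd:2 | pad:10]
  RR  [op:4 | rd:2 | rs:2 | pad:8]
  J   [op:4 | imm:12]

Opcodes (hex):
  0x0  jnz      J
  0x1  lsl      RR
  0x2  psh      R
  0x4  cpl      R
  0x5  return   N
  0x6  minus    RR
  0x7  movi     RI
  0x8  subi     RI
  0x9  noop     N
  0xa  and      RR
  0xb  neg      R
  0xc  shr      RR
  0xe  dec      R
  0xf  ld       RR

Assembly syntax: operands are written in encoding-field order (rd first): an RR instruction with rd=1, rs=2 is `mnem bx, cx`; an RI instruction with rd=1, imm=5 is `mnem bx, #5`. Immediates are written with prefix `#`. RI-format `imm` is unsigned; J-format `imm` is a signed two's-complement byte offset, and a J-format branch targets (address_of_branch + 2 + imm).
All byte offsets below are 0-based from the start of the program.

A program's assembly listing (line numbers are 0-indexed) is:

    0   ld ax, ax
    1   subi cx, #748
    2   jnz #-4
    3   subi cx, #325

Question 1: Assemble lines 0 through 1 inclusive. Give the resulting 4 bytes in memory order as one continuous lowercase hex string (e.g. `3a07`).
f0008aec

line 0 (ld): pack op=0xf:4|rd=0:2|rs=0:2|pad=0:8 = 0xf000; big→ f0 00
line 1 (subi): pack op=0x8:4|rd=2:2|imm=748:10 = 0x8aec; big→ 8a ec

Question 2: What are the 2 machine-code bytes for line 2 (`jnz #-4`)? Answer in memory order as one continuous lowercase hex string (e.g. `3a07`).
0ffc

L2: jnz op=0x0:4|imm=-4:12 ⇒ 0x0ffc ⇒ big 0f fc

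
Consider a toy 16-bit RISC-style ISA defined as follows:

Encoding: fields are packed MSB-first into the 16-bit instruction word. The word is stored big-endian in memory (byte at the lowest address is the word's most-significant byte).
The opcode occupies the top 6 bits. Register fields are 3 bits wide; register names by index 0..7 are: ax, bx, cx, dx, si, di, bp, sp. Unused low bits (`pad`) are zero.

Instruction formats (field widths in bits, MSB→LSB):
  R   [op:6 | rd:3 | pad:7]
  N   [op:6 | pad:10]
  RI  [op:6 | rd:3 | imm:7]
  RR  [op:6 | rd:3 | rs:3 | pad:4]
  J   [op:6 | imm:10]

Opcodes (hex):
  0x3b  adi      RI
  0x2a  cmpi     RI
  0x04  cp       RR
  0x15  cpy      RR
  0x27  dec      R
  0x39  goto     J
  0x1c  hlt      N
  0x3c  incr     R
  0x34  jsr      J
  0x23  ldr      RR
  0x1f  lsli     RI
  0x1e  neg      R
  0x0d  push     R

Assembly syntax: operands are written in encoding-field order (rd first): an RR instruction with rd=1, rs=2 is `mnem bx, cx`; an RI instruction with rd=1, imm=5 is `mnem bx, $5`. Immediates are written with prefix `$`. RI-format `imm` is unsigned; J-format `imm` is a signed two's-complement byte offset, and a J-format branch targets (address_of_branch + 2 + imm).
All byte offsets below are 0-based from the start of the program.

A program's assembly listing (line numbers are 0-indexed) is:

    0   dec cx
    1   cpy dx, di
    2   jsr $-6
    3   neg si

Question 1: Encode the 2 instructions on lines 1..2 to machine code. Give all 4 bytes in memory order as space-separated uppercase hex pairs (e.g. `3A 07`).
1. cpy fields op=0x15:6|rd=3:3|rs=5:3|pad=0:4 → word 55d0h → 55 d0
2. jsr fields op=0x34:6|imm=-6:10 → word d3fah → d3 fa

55 D0 D3 FA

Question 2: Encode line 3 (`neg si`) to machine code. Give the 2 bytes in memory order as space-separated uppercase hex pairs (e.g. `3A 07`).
L3: neg op=0x1e:6|rd=4:3|pad=0:7 ⇒ 0x7a00 ⇒ big 7a 00

7A 00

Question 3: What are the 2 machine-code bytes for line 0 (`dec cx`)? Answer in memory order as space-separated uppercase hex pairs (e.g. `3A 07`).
9D 00

0. dec fields op=0x27:6|rd=2:3|pad=0:7 → word 9d00h → 9d 00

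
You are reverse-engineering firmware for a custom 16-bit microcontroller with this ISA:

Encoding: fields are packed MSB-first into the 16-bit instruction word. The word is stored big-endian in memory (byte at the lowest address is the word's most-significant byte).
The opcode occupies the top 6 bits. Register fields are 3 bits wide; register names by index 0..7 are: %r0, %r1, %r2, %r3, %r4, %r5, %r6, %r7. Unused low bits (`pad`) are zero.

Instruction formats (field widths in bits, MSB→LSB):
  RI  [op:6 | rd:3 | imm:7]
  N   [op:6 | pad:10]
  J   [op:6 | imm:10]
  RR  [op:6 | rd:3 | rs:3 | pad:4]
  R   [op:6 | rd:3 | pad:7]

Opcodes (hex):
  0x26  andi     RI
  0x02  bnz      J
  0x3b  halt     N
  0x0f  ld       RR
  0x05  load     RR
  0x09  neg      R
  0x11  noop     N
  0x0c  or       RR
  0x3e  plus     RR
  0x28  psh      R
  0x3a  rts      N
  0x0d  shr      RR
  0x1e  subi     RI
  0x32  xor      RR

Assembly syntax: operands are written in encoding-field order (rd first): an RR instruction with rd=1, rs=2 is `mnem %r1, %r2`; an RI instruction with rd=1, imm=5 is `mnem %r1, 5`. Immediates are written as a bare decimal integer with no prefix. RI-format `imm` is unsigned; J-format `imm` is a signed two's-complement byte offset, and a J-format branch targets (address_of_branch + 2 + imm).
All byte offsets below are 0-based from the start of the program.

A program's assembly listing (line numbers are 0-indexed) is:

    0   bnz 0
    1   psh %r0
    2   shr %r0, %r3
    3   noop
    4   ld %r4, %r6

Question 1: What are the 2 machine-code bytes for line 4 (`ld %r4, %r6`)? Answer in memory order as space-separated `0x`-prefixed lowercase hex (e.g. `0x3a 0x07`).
0x3e 0x60

line 4 (ld): pack op=0xf:6|rd=4:3|rs=6:3|pad=0:4 = 0x3e60; big→ 3e 60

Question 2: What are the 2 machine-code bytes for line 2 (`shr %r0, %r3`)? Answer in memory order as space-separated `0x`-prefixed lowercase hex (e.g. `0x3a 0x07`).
line 2 (shr): pack op=0xd:6|rd=0:3|rs=3:3|pad=0:4 = 0x3430; big→ 34 30

0x34 0x30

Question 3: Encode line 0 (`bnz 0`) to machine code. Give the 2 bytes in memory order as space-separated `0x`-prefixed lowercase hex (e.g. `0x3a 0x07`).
0x08 0x00

L0: bnz op=0x2:6|imm=0:10 ⇒ 0x0800 ⇒ big 08 00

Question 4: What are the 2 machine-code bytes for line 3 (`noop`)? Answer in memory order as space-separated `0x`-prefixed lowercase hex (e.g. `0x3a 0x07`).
3. noop fields op=0x11:6|pad=0:10 → word 4400h → 44 00

0x44 0x00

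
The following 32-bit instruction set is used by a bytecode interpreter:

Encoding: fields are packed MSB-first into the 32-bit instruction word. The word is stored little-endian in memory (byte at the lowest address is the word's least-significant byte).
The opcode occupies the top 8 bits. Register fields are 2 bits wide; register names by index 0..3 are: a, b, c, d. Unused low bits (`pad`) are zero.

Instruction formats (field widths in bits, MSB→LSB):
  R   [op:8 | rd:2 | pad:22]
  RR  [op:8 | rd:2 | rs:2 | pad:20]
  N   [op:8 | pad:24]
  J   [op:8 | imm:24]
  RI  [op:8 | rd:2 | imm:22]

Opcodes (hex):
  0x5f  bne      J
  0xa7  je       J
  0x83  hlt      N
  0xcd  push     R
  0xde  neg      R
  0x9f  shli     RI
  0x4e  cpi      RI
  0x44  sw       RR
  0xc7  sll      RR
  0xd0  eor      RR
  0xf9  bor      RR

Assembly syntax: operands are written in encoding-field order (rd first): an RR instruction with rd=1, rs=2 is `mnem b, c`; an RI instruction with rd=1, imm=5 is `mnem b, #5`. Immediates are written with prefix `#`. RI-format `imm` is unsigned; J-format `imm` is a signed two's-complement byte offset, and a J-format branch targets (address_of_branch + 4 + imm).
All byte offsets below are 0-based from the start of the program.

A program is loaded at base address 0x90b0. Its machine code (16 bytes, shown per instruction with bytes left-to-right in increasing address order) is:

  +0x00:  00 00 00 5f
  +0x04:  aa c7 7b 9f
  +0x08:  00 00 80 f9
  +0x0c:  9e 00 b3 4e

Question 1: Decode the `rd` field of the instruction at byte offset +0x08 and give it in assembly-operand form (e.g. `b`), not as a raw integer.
off 0x08: read 00 00 80 f9 as little → 0xf9800000
  top 8b → 0xf9 → bor [RR]
  [23:22] rd=2 = c
  [21:20] rs=0 = a

c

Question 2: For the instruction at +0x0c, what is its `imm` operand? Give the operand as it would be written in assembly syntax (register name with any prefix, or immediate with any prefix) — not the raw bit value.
[0c] 9e 00 b3 4e → 0x4eb3009e
  opcode bits[31:24]=0x4e: cpi/RI
  rd@[23:22]=0x2 ⇒ c
  imm@[21:0]=0x33009e ⇒ #3342494

#3342494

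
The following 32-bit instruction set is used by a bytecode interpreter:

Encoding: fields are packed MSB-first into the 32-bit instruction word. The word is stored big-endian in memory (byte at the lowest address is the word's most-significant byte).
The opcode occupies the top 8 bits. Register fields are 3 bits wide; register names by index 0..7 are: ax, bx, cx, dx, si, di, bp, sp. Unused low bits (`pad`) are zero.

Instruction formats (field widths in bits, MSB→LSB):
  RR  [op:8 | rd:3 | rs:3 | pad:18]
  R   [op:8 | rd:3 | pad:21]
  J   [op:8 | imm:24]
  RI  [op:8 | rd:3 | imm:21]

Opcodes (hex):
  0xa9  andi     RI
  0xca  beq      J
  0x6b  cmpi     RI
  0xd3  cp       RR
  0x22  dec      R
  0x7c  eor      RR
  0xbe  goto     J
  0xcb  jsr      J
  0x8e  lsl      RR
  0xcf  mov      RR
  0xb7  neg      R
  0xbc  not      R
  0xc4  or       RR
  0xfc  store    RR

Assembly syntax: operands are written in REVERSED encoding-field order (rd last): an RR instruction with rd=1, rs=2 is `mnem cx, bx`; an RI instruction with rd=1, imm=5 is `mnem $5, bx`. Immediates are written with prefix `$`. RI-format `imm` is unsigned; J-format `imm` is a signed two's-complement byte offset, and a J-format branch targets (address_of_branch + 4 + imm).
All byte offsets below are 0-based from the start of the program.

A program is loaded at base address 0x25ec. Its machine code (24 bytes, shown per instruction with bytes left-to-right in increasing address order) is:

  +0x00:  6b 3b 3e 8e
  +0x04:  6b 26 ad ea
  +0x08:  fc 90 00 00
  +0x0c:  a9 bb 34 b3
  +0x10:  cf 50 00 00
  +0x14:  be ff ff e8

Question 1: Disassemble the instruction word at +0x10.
+0x10: cf 50 00 00 ⇒ word 0xcf500000 (big)
  top 8b → 0xcf → mov [RR]
  [23:21] rd=2 = cx
  [20:18] rs=4 = si

mov si, cx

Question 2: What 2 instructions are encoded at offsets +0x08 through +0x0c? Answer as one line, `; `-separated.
store si, si; andi $1782963, di

@+08  big-endian(fc 90 00 00) = 0xfc900000
  op=0xfc900000>>24=0xfc ⇒ store (RR)
  rd@[23:21]=0x4 ⇒ si
  rs@[20:18]=0x4 ⇒ si
@+0c  big-endian(a9 bb 34 b3) = 0xa9bb34b3
  op=0xa9bb34b3>>24=0xa9 ⇒ andi (RI)
  rd@[23:21]=0x5 ⇒ di
  imm@[20:0]=0x1b34b3 ⇒ $1782963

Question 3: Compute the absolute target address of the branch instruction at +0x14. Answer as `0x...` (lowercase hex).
0x25ec

+0x14: be ff ff e8 ⇒ word 0xbeffffe8 (big)
  top 8b → 0xbe → goto [J]
  imm@[23:0]=0xffffe8 (s24→-24) ⇒ $-24
  target = base 0x25ec + off 0x14 + 4 + imm -24 = 0x25ec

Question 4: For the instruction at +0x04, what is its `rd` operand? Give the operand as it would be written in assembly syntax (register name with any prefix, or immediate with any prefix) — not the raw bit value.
bx

off 0x04: read 6b 26 ad ea as big → 0x6b26adea
  opcode bits[31:24]=0x6b: cmpi/RI
  rd: (w>>21)&0x7=0x1 → bx
  imm: (w>>0)&0x1fffff=0x6adea → $437738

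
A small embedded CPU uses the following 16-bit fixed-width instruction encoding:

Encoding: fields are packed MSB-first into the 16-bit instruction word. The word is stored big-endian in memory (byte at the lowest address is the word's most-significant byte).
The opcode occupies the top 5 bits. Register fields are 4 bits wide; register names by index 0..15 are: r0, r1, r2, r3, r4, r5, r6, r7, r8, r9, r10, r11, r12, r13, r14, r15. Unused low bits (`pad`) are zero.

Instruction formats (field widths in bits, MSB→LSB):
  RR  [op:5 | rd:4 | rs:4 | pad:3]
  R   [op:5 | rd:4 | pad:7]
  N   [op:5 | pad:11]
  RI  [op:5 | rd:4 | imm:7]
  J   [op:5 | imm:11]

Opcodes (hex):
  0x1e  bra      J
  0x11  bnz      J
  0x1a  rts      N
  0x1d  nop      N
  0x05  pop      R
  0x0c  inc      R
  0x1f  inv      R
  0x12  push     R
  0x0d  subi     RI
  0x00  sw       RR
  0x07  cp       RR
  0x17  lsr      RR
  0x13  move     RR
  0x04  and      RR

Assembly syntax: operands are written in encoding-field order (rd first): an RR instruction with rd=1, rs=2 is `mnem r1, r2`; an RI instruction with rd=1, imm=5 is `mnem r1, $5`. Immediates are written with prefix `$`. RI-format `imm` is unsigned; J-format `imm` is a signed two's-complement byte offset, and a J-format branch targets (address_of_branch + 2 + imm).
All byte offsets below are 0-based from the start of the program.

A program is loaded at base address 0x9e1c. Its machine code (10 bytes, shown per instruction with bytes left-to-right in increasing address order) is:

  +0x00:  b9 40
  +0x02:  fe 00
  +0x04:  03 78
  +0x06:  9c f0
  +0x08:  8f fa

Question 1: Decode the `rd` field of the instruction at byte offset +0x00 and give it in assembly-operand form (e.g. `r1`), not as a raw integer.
r2

off 0x00: read b9 40 as big → 0xb940
  op=0xb940>>11=0x17 ⇒ lsr (RR)
  rd@[10:7]=0x2 ⇒ r2
  rs@[6:3]=0x8 ⇒ r8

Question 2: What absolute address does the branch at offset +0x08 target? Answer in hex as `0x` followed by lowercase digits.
0x9e20

@+08  big-endian(8f fa) = 0x8ffa
  top 5b → 0x11 → bnz [J]
  imm@[10:0]=0x7fa (s11→-6) ⇒ $-6
  target = base 0x9e1c + off 0x08 + 2 + imm -6 = 0x9e20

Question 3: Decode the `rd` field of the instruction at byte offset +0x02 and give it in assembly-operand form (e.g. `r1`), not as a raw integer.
+0x02: fe 00 ⇒ word 0xfe00 (big)
  opcode bits[15:11]=0x1f: inv/R
  rd@[10:7]=0xc ⇒ r12

r12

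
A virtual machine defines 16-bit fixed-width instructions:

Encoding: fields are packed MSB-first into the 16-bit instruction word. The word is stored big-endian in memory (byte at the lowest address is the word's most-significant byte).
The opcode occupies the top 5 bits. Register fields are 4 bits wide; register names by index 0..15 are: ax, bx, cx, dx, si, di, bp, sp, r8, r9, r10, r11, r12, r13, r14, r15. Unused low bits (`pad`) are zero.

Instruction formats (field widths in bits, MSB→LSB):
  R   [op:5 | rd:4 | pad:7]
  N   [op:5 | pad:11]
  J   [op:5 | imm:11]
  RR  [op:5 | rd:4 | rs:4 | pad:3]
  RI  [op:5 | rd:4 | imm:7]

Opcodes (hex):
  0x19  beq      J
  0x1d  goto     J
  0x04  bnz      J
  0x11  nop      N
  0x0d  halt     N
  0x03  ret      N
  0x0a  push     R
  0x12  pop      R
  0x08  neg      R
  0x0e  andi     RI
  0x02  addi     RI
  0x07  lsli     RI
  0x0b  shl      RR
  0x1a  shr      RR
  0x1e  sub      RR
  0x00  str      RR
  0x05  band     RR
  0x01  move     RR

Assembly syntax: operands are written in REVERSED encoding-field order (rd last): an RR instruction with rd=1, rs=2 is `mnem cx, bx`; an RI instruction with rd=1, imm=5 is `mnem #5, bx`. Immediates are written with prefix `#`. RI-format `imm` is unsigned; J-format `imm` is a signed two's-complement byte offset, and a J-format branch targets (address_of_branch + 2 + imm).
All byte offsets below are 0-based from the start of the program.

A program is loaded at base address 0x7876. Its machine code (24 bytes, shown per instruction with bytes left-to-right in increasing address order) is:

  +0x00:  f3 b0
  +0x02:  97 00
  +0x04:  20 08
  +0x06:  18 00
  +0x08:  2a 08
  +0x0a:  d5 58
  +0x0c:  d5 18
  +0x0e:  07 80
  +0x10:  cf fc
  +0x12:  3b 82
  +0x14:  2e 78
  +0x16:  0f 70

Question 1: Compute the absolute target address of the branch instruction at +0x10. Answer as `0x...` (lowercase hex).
+0x10: cf fc ⇒ word 0xcffc (big)
  top 5b → 0x19 → beq [J]
  [10:0] imm=2044 (s11→-4) = #-4
  target = base 0x7876 + off 0x10 + 2 + imm -4 = 0x7884

0x7884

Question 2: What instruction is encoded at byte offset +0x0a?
[0a] d5 58 → 0xd558
  op=0xd558>>11=0x1a ⇒ shr (RR)
  rd@[10:7]=0xa ⇒ r10
  rs@[6:3]=0xb ⇒ r11

shr r11, r10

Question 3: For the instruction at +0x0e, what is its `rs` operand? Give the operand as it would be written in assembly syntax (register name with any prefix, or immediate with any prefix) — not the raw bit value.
+0x0e: 07 80 ⇒ word 0x0780 (big)
  opcode bits[15:11]=0x0: str/RR
  [10:7] rd=15 = r15
  [6:3] rs=0 = ax

ax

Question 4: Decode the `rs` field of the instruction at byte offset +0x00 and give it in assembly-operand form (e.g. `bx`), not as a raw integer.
bp

+0x00: f3 b0 ⇒ word 0xf3b0 (big)
  opcode bits[15:11]=0x1e: sub/RR
  rd: (w>>7)&0xf=0x7 → sp
  rs: (w>>3)&0xf=0x6 → bp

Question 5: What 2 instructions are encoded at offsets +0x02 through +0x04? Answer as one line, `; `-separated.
pop r14; bnz #8

[02] 97 00 → 0x9700
  opcode bits[15:11]=0x12: pop/R
  [10:7] rd=14 = r14
[04] 20 08 → 0x2008
  opcode bits[15:11]=0x4: bnz/J
  [10:0] imm=8 = #8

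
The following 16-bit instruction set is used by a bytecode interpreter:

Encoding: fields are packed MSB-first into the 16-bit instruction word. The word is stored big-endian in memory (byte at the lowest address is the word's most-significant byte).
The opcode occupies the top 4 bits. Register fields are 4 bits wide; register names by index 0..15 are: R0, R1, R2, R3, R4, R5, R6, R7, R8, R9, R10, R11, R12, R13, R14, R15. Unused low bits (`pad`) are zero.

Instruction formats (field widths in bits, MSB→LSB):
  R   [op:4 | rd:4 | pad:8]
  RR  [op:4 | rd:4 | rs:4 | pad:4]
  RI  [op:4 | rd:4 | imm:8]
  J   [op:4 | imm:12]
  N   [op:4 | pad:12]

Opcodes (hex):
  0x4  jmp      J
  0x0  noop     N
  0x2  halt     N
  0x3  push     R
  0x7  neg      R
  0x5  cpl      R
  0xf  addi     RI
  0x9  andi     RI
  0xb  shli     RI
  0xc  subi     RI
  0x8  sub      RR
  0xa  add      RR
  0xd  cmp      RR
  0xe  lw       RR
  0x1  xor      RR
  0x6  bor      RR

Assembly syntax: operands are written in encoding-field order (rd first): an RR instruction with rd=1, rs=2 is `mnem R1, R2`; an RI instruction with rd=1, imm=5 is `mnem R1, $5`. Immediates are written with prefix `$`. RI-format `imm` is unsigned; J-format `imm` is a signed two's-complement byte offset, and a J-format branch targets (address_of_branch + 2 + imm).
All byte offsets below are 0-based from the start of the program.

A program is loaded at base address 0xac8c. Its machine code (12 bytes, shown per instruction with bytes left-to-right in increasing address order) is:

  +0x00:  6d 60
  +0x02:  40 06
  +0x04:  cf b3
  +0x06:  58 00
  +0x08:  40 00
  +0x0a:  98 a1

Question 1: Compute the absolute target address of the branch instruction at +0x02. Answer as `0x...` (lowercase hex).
off 0x02: read 40 06 as big → 0x4006
  top 4b → 0x4 → jmp [J]
  imm@[11:0]=0x6 ⇒ $6
  target = base 0xac8c + off 0x02 + 2 + imm 6 = 0xac96

0xac96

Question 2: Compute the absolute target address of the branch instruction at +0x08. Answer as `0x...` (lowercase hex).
[08] 40 00 → 0x4000
  opcode bits[15:12]=0x4: jmp/J
  imm: (w>>0)&0xfff=0x0 → $0
  target = base 0xac8c + off 0x08 + 2 + imm 0 = 0xac96

0xac96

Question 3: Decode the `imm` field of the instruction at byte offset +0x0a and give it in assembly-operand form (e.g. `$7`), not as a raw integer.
[0a] 98 a1 → 0x98a1
  op=0x98a1>>12=0x9 ⇒ andi (RI)
  rd@[11:8]=0x8 ⇒ R8
  imm@[7:0]=0xa1 ⇒ $161

$161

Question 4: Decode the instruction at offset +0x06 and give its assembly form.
cpl R8

off 0x06: read 58 00 as big → 0x5800
  op=0x5800>>12=0x5 ⇒ cpl (R)
  rd@[11:8]=0x8 ⇒ R8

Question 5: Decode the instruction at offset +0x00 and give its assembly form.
off 0x00: read 6d 60 as big → 0x6d60
  top 4b → 0x6 → bor [RR]
  [11:8] rd=13 = R13
  [7:4] rs=6 = R6

bor R13, R6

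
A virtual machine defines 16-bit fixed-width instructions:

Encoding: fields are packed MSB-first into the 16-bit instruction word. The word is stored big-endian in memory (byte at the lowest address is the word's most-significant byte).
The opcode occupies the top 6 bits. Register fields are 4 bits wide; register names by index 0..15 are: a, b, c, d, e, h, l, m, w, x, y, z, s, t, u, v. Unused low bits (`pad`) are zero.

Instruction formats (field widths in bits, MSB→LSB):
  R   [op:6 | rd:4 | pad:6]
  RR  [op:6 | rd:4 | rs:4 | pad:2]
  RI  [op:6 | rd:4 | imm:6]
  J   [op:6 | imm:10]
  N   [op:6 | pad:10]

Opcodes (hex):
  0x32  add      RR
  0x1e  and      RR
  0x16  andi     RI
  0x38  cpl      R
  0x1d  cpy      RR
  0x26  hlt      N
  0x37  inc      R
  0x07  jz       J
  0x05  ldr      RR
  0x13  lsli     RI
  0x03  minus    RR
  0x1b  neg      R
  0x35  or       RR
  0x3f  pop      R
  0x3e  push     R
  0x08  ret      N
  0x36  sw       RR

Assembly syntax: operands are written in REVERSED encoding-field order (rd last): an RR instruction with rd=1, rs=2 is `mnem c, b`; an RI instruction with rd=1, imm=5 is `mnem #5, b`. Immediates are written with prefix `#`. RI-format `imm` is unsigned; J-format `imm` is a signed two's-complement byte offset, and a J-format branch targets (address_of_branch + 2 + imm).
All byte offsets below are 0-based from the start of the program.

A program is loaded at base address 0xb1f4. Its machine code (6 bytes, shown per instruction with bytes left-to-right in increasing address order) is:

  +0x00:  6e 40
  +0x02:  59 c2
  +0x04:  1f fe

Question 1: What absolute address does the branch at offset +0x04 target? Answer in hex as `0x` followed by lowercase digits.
+0x04: 1f fe ⇒ word 0x1ffe (big)
  opcode bits[15:10]=0x7: jz/J
  [9:0] imm=1022 (s10→-2) = #-2
  target = base 0xb1f4 + off 0x04 + 2 + imm -2 = 0xb1f8

0xb1f8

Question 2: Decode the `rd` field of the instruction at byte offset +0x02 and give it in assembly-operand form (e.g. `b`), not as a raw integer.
m

+0x02: 59 c2 ⇒ word 0x59c2 (big)
  op=0x59c2>>10=0x16 ⇒ andi (RI)
  [9:6] rd=7 = m
  [5:0] imm=2 = #2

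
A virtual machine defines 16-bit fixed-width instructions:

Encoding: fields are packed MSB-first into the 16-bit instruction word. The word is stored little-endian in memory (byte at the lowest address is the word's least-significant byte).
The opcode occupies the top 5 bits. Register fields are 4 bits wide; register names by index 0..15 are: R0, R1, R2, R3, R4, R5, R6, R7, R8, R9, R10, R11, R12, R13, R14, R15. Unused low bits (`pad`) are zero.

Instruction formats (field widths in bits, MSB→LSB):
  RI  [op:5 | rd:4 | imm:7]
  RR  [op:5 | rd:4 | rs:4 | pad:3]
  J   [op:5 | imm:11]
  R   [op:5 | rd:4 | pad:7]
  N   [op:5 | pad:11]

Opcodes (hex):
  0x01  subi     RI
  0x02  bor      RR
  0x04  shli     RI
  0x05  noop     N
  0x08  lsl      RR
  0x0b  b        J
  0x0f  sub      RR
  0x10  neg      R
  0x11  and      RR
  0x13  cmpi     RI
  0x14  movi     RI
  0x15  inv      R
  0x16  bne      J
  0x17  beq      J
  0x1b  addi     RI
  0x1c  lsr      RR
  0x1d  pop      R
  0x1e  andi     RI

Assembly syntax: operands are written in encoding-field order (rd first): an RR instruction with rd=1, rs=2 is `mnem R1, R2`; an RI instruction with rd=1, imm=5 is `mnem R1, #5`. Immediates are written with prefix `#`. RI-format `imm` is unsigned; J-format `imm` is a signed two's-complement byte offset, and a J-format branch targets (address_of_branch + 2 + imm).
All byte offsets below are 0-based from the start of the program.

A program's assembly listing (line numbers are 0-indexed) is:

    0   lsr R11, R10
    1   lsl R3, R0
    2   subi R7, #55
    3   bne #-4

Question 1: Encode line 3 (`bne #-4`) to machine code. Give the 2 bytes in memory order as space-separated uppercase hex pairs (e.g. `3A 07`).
FC B7

line 3 (bne): pack op=0x16:5|imm=-4:11 = 0xb7fc; little→ fc b7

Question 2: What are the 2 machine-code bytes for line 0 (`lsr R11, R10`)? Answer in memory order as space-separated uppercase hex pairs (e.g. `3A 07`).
D0 E5

0. lsr fields op=0x1c:5|rd=11:4|rs=10:4|pad=0:3 → word e5d0h → d0 e5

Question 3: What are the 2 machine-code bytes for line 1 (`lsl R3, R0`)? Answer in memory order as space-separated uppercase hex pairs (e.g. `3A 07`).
80 41

L1: lsl op=0x8:5|rd=3:4|rs=0:4|pad=0:3 ⇒ 0x4180 ⇒ little 80 41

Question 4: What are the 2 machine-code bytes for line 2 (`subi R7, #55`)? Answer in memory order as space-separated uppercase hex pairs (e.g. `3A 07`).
L2: subi op=0x1:5|rd=7:4|imm=55:7 ⇒ 0x0bb7 ⇒ little b7 0b

B7 0B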